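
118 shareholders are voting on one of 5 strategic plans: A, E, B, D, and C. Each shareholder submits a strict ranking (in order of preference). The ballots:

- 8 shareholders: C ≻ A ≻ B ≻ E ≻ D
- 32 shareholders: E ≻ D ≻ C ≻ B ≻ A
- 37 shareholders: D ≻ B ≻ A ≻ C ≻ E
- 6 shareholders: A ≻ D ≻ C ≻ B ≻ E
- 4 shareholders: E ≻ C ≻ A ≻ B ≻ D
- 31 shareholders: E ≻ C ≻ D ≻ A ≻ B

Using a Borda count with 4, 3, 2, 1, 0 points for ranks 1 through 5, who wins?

D

A: 8·3 + 32·0 + 37·2 + 6·4 + 4·2 + 31·1 = 161
E: 8·1 + 32·4 + 37·0 + 6·0 + 4·4 + 31·4 = 276
B: 8·2 + 32·1 + 37·3 + 6·1 + 4·1 + 31·0 = 169
D: 8·0 + 32·3 + 37·4 + 6·3 + 4·0 + 31·2 = 324
C: 8·4 + 32·2 + 37·1 + 6·2 + 4·3 + 31·3 = 250
D has the highest Borda score (324).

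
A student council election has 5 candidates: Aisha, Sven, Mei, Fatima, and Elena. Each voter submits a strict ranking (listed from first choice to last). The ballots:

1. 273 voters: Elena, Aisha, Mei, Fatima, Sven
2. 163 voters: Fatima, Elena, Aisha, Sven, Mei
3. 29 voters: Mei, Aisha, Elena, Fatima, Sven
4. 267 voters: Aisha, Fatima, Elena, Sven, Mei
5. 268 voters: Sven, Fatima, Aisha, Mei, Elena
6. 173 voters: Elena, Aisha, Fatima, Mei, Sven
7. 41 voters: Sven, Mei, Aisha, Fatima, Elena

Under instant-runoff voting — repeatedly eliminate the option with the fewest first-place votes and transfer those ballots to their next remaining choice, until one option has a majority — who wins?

Round 1: Aisha 267, Sven 309, Mei 29, Fatima 163, Elena 446. Eliminate Mei.
Round 2: Aisha 296, Sven 309, Fatima 163, Elena 446. Eliminate Fatima.
Round 3: Aisha 296, Sven 309, Elena 609. Elena has a majority.

Elena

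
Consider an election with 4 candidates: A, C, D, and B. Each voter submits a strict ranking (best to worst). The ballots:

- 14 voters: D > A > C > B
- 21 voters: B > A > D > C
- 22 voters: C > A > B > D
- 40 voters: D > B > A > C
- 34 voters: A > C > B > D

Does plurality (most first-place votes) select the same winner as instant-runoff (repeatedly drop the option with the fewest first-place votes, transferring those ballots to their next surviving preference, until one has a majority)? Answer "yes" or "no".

no

Plurality — first-place votes: A 34, C 22, D 54, B 21. Winner: D.
Instant-runoff — R1 A 34, C 22, D 54, B 21 (B out); R2 A 55, C 22, D 54 (C out); R3 A 77, D 54 (A winner). Winner: A.
The two methods disagree.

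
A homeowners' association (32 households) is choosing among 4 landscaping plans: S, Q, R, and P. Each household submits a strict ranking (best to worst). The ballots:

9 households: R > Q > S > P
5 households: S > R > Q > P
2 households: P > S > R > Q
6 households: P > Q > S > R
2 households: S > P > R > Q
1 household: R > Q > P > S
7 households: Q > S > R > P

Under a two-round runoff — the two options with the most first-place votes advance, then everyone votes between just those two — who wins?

Round 1 first-place votes: S 7, Q 7, R 10, P 8.
R and P advance.
Runoff: R is preferred to P by 22 voters; P by 10.
R wins the runoff.

R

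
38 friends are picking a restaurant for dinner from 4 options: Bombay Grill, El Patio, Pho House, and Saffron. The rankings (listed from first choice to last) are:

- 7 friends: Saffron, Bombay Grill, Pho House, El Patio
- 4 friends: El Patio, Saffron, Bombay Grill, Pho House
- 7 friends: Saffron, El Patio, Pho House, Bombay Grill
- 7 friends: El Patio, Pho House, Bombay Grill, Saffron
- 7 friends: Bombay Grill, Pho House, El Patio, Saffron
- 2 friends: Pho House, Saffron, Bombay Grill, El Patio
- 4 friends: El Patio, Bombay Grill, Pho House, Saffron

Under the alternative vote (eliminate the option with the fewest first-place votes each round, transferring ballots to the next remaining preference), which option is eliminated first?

Round 1: Bombay Grill 7, El Patio 15, Pho House 2, Saffron 14. Eliminate Pho House.

Pho House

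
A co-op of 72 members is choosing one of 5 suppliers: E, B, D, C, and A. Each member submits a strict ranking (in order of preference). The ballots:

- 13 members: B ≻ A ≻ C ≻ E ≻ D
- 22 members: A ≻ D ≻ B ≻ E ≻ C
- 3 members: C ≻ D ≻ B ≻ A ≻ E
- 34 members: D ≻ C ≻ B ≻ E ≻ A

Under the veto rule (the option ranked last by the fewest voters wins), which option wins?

Last-place votes: E 3, B 0, D 13, C 22, A 34.
B is ranked last by the fewest voters, so B wins.

B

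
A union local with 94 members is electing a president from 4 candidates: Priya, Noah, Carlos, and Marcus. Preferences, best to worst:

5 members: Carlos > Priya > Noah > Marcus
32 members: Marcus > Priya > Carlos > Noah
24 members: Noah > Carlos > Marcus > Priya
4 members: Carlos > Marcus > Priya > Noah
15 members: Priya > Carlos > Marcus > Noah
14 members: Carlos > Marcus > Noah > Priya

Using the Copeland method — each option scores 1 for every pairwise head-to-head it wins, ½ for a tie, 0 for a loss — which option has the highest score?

Carlos

Priya: beats Noah; ties Carlos; loses to Marcus → score 1.5.
Noah: loses to Priya, Carlos, and Marcus → score 0.
Carlos: beats Noah and Marcus; ties Priya → score 2.5.
Marcus: beats Priya and Noah; loses to Carlos → score 2.
Carlos has the best pairwise record.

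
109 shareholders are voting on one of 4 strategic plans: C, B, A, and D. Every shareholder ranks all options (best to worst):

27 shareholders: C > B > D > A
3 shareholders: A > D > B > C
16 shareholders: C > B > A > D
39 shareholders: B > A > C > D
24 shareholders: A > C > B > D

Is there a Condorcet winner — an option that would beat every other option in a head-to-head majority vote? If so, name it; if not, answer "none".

none

Checking pairwise contests:
A beats C 66–43.
C beats B 67–42.
B beats A 82–27.
C beats D 106–3.
Every option loses at least one head-to-head, so there is no Condorcet winner.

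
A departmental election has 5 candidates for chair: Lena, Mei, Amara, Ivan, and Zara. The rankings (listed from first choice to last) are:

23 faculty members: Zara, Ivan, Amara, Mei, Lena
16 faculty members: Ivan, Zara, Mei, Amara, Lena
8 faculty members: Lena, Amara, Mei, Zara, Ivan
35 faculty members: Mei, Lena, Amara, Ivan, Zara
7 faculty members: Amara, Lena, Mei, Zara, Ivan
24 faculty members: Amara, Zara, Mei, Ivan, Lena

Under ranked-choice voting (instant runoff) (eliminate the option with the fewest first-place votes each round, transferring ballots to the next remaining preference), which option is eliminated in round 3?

Round 1: Lena 8, Mei 35, Amara 31, Ivan 16, Zara 23. Eliminate Lena.
Round 2: Mei 35, Amara 39, Ivan 16, Zara 23. Eliminate Ivan.
Round 3: Mei 35, Amara 39, Zara 39. Eliminate Mei.

Mei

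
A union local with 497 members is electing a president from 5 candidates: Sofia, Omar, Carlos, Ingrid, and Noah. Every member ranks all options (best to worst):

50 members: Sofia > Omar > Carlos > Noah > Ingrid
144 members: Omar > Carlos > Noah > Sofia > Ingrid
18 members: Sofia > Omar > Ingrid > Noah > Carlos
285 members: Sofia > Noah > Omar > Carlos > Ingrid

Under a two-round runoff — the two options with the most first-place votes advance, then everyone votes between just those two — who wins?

Round 1 first-place votes: Sofia 353, Omar 144, Carlos 0, Ingrid 0, Noah 0.
Sofia and Omar advance.
Runoff: Sofia is preferred to Omar by 353 voters; Omar by 144.
Sofia wins the runoff.

Sofia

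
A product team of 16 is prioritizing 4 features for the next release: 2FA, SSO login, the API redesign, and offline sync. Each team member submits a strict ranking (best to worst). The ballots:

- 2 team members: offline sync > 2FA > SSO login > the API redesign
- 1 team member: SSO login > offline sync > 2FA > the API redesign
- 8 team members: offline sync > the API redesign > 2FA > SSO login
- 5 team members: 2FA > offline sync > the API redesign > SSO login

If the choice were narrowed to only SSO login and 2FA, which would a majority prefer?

2FA

Voters preferring SSO login to 2FA: 1; preferring 2FA to SSO login: 15.
2FA wins the head-to-head.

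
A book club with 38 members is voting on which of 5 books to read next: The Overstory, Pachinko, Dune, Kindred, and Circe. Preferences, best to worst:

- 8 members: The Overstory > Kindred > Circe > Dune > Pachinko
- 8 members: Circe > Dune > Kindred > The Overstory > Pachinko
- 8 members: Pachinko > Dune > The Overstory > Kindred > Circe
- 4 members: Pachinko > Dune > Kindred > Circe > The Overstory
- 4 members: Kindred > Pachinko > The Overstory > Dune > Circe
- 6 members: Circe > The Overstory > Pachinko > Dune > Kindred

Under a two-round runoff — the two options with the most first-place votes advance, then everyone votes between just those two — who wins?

Circe

Round 1 first-place votes: The Overstory 8, Pachinko 12, Dune 0, Kindred 4, Circe 14.
Circe and Pachinko advance.
Runoff: Circe is preferred to Pachinko by 22 voters; Pachinko by 16.
Circe wins the runoff.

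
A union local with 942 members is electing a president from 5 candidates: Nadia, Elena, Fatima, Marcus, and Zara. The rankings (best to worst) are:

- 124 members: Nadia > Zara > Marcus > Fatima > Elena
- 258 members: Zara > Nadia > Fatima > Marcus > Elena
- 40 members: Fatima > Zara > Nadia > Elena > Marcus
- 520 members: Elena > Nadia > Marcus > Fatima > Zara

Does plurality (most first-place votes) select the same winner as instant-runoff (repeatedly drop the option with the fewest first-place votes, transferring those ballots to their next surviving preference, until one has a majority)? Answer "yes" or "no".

Plurality — first-place votes: Nadia 124, Elena 520, Fatima 40, Marcus 0, Zara 258. Winner: Elena.
Instant-runoff — R1 Nadia 124, Elena 520, Fatima 40, Marcus 0, Zara 258 (Elena winner). Winner: Elena.
The two methods agree.

yes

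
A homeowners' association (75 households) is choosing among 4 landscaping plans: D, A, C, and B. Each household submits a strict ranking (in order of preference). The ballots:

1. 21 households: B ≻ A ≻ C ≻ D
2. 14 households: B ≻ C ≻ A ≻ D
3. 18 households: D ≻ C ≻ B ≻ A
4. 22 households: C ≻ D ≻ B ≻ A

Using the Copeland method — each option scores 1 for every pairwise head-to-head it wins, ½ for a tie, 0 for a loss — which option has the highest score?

D: beats A and B; loses to C → score 2.
A: loses to D, C, and B → score 0.
C: beats D, A, and B → score 3.
B: beats A; loses to D and C → score 1.
C has the best pairwise record.

C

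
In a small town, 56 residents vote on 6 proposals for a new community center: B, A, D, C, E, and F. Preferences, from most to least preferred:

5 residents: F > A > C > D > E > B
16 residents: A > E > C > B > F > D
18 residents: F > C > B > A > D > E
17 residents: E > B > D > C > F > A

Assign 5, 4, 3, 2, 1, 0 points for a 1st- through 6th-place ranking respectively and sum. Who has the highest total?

B: 5·0 + 16·2 + 18·3 + 17·4 = 154
A: 5·4 + 16·5 + 18·2 + 17·0 = 136
D: 5·2 + 16·0 + 18·1 + 17·3 = 79
C: 5·3 + 16·3 + 18·4 + 17·2 = 169
E: 5·1 + 16·4 + 18·0 + 17·5 = 154
F: 5·5 + 16·1 + 18·5 + 17·1 = 148
C has the highest Borda score (169).

C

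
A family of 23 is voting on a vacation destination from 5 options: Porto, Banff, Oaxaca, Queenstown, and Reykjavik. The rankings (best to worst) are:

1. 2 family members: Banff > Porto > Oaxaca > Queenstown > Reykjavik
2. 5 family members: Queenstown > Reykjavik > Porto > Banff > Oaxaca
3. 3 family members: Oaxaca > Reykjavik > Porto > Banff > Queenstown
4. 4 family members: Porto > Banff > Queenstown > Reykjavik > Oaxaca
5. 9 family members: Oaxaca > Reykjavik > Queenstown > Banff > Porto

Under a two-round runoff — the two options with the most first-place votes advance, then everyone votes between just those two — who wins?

Oaxaca

Round 1 first-place votes: Porto 4, Banff 2, Oaxaca 12, Queenstown 5, Reykjavik 0.
Oaxaca and Queenstown advance.
Runoff: Oaxaca is preferred to Queenstown by 14 voters; Queenstown by 9.
Oaxaca wins the runoff.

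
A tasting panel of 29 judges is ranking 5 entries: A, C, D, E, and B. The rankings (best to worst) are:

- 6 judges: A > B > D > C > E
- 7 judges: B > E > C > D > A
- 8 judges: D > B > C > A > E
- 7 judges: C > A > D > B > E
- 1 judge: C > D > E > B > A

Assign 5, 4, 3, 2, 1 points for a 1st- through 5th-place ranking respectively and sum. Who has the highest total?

B

A: 6·5 + 7·1 + 8·2 + 7·4 + 1·1 = 82
C: 6·2 + 7·3 + 8·3 + 7·5 + 1·5 = 97
D: 6·3 + 7·2 + 8·5 + 7·3 + 1·4 = 97
E: 6·1 + 7·4 + 8·1 + 7·1 + 1·3 = 52
B: 6·4 + 7·5 + 8·4 + 7·2 + 1·2 = 107
B has the highest Borda score (107).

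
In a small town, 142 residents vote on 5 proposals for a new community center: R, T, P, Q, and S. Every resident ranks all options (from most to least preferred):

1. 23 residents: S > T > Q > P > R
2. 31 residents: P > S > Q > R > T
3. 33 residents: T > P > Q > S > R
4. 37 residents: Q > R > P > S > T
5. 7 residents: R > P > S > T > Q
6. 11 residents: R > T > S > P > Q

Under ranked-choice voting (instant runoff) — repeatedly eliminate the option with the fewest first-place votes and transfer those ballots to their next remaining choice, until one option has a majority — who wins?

Round 1: R 18, T 33, P 31, Q 37, S 23. Eliminate R.
Round 2: T 44, P 38, Q 37, S 23. Eliminate S.
Round 3: T 67, P 38, Q 37. Eliminate Q.
Round 4: T 67, P 75. P has a majority.

P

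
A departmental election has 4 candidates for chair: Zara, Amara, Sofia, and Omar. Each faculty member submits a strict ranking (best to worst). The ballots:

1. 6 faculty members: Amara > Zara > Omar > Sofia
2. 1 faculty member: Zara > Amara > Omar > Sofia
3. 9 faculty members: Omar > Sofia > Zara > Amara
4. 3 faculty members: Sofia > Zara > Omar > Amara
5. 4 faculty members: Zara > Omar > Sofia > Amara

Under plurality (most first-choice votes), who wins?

Omar

First-place votes: Zara 5, Amara 6, Sofia 3, Omar 9.
Omar has the most first-place votes.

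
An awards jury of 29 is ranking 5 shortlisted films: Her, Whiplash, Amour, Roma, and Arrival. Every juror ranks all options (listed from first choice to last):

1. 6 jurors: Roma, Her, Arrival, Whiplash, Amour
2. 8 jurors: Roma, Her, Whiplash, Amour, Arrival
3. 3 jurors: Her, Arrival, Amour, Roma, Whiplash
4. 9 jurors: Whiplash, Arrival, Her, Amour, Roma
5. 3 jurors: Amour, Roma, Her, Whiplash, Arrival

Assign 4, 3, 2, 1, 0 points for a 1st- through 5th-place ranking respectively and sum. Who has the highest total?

Her: 6·3 + 8·3 + 3·4 + 9·2 + 3·2 = 78
Whiplash: 6·1 + 8·2 + 3·0 + 9·4 + 3·1 = 61
Amour: 6·0 + 8·1 + 3·2 + 9·1 + 3·4 = 35
Roma: 6·4 + 8·4 + 3·1 + 9·0 + 3·3 = 68
Arrival: 6·2 + 8·0 + 3·3 + 9·3 + 3·0 = 48
Her has the highest Borda score (78).

Her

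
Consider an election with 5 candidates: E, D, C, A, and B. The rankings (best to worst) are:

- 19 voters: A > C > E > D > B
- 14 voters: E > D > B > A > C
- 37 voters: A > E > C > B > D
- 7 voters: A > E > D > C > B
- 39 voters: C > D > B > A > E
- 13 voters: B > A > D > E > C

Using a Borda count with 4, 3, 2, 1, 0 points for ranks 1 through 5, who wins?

A

E: 19·2 + 14·4 + 37·3 + 7·3 + 39·0 + 13·1 = 239
D: 19·1 + 14·3 + 37·0 + 7·2 + 39·3 + 13·2 = 218
C: 19·3 + 14·0 + 37·2 + 7·1 + 39·4 + 13·0 = 294
A: 19·4 + 14·1 + 37·4 + 7·4 + 39·1 + 13·3 = 344
B: 19·0 + 14·2 + 37·1 + 7·0 + 39·2 + 13·4 = 195
A has the highest Borda score (344).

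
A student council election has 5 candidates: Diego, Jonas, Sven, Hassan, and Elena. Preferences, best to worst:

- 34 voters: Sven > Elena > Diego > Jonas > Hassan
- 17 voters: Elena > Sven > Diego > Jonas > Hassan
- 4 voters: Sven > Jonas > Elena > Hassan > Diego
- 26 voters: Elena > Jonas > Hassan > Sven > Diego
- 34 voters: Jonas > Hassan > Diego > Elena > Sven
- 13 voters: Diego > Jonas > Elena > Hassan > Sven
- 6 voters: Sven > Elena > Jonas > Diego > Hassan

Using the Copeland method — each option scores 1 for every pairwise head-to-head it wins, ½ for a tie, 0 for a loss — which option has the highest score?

Elena

Diego: beats Hassan; loses to Jonas, Sven, and Elena → score 1.
Jonas: beats Diego, Sven, and Hassan; loses to Elena → score 3.
Sven: beats Diego; loses to Jonas, Hassan, and Elena → score 1.
Hassan: beats Sven; loses to Diego, Jonas, and Elena → score 1.
Elena: beats Diego, Jonas, Sven, and Hassan → score 4.
Elena has the best pairwise record.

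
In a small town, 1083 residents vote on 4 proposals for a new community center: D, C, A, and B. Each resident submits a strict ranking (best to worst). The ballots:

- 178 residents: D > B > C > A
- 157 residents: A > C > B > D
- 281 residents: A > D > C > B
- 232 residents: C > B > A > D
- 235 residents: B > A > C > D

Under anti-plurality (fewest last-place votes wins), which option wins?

Last-place votes: D 624, C 0, A 178, B 281.
C is ranked last by the fewest voters, so C wins.

C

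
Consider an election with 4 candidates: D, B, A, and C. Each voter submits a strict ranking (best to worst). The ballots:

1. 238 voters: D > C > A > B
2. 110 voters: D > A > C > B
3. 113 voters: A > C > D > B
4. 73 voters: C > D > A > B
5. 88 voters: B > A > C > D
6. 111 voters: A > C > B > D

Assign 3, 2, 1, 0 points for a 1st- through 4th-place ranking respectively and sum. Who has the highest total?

A

D: 238·3 + 110·3 + 113·1 + 73·2 + 88·0 + 111·0 = 1303
B: 238·0 + 110·0 + 113·0 + 73·0 + 88·3 + 111·1 = 375
A: 238·1 + 110·2 + 113·3 + 73·1 + 88·2 + 111·3 = 1379
C: 238·2 + 110·1 + 113·2 + 73·3 + 88·1 + 111·2 = 1341
A has the highest Borda score (1379).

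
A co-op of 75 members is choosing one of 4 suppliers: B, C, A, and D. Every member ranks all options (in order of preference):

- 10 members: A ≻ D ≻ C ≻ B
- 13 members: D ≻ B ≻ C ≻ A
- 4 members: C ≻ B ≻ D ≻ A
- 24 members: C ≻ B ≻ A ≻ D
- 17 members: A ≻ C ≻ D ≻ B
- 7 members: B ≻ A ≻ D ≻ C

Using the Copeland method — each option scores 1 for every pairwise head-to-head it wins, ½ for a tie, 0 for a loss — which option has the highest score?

B: beats A; loses to C and D → score 1.
C: beats B, A, and D → score 3.
A: beats D; loses to B and C → score 1.
D: beats B; loses to C and A → score 1.
C has the best pairwise record.

C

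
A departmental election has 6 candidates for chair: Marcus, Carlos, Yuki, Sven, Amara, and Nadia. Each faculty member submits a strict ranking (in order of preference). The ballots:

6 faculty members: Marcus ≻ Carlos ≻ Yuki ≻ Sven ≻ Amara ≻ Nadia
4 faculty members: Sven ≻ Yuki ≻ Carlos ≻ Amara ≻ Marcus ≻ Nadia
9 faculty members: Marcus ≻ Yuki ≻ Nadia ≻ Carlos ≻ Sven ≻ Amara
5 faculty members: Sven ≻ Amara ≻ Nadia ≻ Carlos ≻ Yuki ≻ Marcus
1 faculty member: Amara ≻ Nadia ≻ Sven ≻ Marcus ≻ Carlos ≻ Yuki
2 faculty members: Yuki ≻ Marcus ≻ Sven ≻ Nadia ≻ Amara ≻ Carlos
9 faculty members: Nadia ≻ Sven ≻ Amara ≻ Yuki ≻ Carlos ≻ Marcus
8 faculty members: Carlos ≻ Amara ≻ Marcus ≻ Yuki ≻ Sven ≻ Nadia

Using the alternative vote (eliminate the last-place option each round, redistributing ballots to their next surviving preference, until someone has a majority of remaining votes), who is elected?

Marcus

Round 1: Marcus 15, Carlos 8, Yuki 2, Sven 9, Amara 1, Nadia 9. Eliminate Amara.
Round 2: Marcus 15, Carlos 8, Yuki 2, Sven 9, Nadia 10. Eliminate Yuki.
Round 3: Marcus 17, Carlos 8, Sven 9, Nadia 10. Eliminate Carlos.
Round 4: Marcus 25, Sven 9, Nadia 10. Marcus has a majority.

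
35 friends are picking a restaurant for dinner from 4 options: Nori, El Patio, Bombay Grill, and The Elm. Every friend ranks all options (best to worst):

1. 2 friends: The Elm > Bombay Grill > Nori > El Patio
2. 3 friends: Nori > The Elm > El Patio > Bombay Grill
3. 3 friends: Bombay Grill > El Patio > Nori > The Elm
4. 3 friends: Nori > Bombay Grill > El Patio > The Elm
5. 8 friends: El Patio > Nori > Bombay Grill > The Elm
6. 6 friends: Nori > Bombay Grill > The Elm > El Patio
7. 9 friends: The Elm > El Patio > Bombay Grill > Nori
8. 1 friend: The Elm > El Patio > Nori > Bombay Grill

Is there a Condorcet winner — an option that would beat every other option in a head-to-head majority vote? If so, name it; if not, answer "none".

Checking pairwise contests:
El Patio beats Nori 21–14.
The Elm beats El Patio 21–14.
Nori beats Bombay Grill 21–14.
Nori beats The Elm 23–12.
Every option loses at least one head-to-head, so there is no Condorcet winner.

none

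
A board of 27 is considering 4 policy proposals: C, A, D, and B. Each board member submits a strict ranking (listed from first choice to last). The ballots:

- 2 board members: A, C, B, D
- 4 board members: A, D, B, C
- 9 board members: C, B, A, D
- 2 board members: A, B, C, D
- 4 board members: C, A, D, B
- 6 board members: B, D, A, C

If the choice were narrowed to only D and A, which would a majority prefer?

Voters preferring D to A: 6; preferring A to D: 21.
A wins the head-to-head.

A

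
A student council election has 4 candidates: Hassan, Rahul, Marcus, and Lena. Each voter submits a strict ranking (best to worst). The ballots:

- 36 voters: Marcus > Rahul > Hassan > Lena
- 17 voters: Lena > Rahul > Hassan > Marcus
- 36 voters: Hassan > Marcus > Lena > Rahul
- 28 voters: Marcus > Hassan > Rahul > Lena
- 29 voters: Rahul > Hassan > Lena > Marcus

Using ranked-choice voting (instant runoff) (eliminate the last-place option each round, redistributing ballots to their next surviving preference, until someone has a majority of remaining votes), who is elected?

Round 1: Hassan 36, Rahul 29, Marcus 64, Lena 17. Eliminate Lena.
Round 2: Hassan 36, Rahul 46, Marcus 64. Eliminate Hassan.
Round 3: Rahul 46, Marcus 100. Marcus has a majority.

Marcus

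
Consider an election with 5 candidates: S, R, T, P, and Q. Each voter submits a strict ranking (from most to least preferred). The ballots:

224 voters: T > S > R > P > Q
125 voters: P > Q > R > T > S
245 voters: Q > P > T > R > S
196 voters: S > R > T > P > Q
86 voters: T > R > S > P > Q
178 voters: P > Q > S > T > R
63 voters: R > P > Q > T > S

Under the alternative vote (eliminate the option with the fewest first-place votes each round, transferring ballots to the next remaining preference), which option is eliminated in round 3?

Q

Round 1: S 196, R 63, T 310, P 303, Q 245. Eliminate R.
Round 2: S 196, T 310, P 366, Q 245. Eliminate S.
Round 3: T 506, P 366, Q 245. Eliminate Q.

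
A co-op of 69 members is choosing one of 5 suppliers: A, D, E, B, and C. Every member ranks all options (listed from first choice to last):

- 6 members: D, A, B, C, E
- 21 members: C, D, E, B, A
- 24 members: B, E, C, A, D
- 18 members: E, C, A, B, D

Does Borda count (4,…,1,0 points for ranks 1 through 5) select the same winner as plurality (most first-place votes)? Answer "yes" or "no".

no

Borda — scores: A 78, D 87, E 186, B 147, C 192. Winner: C.
Plurality — first-place votes: A 0, D 6, E 18, B 24, C 21. Winner: B.
The two methods disagree.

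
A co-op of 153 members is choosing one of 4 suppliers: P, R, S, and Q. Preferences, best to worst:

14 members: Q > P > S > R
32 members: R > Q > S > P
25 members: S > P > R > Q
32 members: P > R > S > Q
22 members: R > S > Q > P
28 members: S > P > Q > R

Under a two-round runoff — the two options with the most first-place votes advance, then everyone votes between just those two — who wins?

R

Round 1 first-place votes: P 32, R 54, S 53, Q 14.
R and S advance.
Runoff: R is preferred to S by 86 voters; S by 67.
R wins the runoff.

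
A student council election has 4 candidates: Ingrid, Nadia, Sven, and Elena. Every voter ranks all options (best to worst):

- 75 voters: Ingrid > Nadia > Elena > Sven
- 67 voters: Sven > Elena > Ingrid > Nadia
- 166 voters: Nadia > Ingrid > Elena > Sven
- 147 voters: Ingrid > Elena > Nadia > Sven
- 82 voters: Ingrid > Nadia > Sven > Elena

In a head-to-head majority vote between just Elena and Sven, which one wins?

Elena

Voters preferring Elena to Sven: 388; preferring Sven to Elena: 149.
Elena wins the head-to-head.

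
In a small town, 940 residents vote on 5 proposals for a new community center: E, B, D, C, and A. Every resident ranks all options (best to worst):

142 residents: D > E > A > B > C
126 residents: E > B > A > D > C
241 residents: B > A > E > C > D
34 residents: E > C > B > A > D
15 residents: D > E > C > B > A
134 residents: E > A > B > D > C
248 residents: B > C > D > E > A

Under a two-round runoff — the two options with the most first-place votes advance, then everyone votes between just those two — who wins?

Round 1 first-place votes: E 294, B 489, D 157, C 0, A 0.
B and E advance.
Runoff: B is preferred to E by 489 voters; E by 451.
B wins the runoff.

B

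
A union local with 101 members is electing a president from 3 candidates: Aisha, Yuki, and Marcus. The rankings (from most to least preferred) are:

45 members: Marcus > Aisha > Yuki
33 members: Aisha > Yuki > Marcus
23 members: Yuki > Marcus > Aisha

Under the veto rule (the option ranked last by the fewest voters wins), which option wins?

Aisha

Last-place votes: Aisha 23, Yuki 45, Marcus 33.
Aisha is ranked last by the fewest voters, so Aisha wins.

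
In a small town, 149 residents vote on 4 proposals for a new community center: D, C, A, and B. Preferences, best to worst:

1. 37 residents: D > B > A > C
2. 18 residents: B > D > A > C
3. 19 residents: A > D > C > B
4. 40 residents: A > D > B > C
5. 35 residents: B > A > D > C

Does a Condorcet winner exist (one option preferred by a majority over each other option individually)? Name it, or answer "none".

none

Checking pairwise contests:
A beats D 94–55.
D beats C 149–0.
B beats A 90–59.
D beats B 96–53.
Every option loses at least one head-to-head, so there is no Condorcet winner.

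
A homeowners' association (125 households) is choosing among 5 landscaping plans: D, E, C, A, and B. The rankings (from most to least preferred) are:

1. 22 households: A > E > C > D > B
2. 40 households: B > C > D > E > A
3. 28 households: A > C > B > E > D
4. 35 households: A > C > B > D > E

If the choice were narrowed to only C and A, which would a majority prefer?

Voters preferring C to A: 40; preferring A to C: 85.
A wins the head-to-head.

A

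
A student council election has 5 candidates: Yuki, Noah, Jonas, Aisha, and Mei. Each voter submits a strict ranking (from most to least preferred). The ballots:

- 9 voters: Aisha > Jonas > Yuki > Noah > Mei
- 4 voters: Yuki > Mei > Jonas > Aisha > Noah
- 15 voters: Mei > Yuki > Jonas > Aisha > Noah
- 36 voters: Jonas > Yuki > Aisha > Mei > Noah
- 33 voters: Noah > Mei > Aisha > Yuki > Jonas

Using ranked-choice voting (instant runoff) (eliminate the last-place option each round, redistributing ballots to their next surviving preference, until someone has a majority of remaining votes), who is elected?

Round 1: Yuki 4, Noah 33, Jonas 36, Aisha 9, Mei 15. Eliminate Yuki.
Round 2: Noah 33, Jonas 36, Aisha 9, Mei 19. Eliminate Aisha.
Round 3: Noah 33, Jonas 45, Mei 19. Eliminate Mei.
Round 4: Noah 33, Jonas 64. Jonas has a majority.

Jonas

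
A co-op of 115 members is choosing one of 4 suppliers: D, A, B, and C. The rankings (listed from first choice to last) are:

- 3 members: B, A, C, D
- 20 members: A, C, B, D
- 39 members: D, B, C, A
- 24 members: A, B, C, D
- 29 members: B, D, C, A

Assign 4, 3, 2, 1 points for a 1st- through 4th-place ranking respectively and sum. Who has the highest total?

D: 3·1 + 20·1 + 39·4 + 24·1 + 29·3 = 290
A: 3·3 + 20·4 + 39·1 + 24·4 + 29·1 = 253
B: 3·4 + 20·2 + 39·3 + 24·3 + 29·4 = 357
C: 3·2 + 20·3 + 39·2 + 24·2 + 29·2 = 250
B has the highest Borda score (357).

B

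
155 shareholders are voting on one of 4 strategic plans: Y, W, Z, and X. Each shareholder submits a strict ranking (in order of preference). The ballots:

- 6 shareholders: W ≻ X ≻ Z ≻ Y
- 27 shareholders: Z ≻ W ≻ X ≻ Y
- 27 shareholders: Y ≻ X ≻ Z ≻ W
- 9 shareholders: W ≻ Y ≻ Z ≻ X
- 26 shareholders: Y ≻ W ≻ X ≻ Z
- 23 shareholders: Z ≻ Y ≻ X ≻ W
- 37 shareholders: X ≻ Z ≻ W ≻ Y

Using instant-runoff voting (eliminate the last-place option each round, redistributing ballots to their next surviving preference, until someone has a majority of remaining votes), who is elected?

Round 1: Y 53, W 15, Z 50, X 37. Eliminate W.
Round 2: Y 62, Z 50, X 43. Eliminate X.
Round 3: Y 62, Z 93. Z has a majority.

Z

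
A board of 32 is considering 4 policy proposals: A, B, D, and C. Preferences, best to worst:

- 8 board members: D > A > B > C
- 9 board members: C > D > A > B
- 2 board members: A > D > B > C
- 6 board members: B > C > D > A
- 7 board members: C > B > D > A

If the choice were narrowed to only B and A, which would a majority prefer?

A

Voters preferring B to A: 13; preferring A to B: 19.
A wins the head-to-head.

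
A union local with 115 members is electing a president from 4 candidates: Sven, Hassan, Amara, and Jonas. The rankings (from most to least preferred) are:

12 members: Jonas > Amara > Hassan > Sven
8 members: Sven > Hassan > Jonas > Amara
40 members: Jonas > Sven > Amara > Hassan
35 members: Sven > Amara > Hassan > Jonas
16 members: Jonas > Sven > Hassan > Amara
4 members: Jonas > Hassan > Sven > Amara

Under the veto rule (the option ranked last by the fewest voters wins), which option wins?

Last-place votes: Sven 12, Hassan 40, Amara 28, Jonas 35.
Sven is ranked last by the fewest voters, so Sven wins.

Sven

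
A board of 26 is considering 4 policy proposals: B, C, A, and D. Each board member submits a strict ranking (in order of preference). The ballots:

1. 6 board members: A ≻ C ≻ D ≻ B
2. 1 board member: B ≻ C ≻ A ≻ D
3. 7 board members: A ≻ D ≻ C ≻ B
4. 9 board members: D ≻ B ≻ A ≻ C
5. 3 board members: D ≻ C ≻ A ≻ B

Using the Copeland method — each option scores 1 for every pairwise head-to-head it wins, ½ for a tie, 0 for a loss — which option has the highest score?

A

B: loses to C, A, and D → score 0.
C: beats B; loses to A and D → score 1.
A: beats B, C, and D → score 3.
D: beats B and C; loses to A → score 2.
A has the best pairwise record.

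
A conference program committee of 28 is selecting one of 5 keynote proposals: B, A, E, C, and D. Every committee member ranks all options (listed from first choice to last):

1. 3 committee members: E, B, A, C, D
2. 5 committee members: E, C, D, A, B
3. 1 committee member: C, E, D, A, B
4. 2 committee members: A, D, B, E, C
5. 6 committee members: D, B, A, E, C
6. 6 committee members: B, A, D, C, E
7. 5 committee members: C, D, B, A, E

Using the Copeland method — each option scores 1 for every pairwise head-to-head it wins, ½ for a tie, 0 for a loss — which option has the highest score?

D

B: beats A, E, and C; loses to D → score 3.
A: beats E and C; loses to B and D → score 2.
E: beats C; loses to B, A, and D → score 1.
C: ties D; loses to B, A, and E → score 0.5.
D: beats B, A, and E; ties C → score 3.5.
D has the best pairwise record.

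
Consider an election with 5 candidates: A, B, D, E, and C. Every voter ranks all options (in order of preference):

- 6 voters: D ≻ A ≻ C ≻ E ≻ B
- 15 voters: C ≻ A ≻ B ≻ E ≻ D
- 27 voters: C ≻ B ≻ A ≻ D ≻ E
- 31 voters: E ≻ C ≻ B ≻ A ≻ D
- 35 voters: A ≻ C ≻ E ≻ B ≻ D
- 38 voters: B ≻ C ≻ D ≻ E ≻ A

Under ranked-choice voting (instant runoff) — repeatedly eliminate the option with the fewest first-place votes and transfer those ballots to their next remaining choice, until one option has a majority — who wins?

C

Round 1: A 35, B 38, D 6, E 31, C 42. Eliminate D.
Round 2: A 41, B 38, E 31, C 42. Eliminate E.
Round 3: A 41, B 38, C 73. Eliminate B.
Round 4: A 41, C 111. C has a majority.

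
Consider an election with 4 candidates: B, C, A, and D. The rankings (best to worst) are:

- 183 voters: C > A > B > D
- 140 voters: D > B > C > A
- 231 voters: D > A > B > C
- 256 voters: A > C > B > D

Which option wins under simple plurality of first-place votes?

D

First-place votes: B 0, C 183, A 256, D 371.
D has the most first-place votes.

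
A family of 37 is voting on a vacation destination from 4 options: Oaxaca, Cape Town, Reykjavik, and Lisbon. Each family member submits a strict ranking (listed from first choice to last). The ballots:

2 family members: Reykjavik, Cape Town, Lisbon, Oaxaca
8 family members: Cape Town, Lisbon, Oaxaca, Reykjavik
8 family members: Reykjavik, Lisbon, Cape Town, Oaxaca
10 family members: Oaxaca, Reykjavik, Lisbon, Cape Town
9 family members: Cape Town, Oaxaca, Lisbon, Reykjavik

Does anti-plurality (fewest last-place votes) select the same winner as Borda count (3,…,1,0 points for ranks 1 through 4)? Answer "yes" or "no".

no

Anti-plurality — last-place votes: Oaxaca 10, Cape Town 10, Reykjavik 17, Lisbon 0. Winner: Lisbon.
Borda — scores: Oaxaca 56, Cape Town 63, Reykjavik 50, Lisbon 53. Winner: Cape Town.
The two methods disagree.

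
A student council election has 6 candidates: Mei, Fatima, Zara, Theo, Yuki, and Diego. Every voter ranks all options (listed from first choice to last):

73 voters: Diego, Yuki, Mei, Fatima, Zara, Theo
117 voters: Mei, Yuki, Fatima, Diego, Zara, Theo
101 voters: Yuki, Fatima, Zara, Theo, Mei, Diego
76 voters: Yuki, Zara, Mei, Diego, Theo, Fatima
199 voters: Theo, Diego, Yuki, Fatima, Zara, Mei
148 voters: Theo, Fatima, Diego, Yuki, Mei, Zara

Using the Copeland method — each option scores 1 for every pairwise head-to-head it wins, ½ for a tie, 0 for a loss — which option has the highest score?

Mei: loses to Fatima, Zara, Theo, Yuki, and Diego → score 0.
Fatima: beats Mei, Zara, and Diego; loses to Theo and Yuki → score 3.
Zara: beats Mei and Theo; loses to Fatima, Yuki, and Diego → score 2.
Theo: beats Mei, Fatima, and Diego; loses to Zara and Yuki → score 3.
Yuki: beats Mei, Fatima, Zara, and Theo; loses to Diego → score 4.
Diego: beats Mei, Zara, and Yuki; loses to Fatima and Theo → score 3.
Yuki has the best pairwise record.

Yuki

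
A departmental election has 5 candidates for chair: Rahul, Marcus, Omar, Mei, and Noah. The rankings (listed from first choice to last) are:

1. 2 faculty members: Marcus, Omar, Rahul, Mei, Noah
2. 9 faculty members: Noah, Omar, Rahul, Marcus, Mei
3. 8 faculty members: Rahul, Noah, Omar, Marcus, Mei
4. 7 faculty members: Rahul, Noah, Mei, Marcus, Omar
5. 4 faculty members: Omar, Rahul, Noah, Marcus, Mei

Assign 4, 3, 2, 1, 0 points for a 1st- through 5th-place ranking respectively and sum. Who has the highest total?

Rahul

Rahul: 2·2 + 9·2 + 8·4 + 7·4 + 4·3 = 94
Marcus: 2·4 + 9·1 + 8·1 + 7·1 + 4·1 = 36
Omar: 2·3 + 9·3 + 8·2 + 7·0 + 4·4 = 65
Mei: 2·1 + 9·0 + 8·0 + 7·2 + 4·0 = 16
Noah: 2·0 + 9·4 + 8·3 + 7·3 + 4·2 = 89
Rahul has the highest Borda score (94).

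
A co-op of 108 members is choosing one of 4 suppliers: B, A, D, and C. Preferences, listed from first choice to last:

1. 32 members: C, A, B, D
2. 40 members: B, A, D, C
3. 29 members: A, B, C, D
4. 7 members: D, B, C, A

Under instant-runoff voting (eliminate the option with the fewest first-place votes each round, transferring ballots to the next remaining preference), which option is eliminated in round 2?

A

Round 1: B 40, A 29, D 7, C 32. Eliminate D.
Round 2: B 47, A 29, C 32. Eliminate A.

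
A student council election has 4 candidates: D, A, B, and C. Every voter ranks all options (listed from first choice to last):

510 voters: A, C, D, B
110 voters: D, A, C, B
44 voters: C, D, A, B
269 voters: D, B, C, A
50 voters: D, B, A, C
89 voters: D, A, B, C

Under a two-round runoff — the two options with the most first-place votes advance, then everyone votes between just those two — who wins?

Round 1 first-place votes: D 518, A 510, B 0, C 44.
D and A advance.
Runoff: D is preferred to A by 562 voters; A by 510.
D wins the runoff.

D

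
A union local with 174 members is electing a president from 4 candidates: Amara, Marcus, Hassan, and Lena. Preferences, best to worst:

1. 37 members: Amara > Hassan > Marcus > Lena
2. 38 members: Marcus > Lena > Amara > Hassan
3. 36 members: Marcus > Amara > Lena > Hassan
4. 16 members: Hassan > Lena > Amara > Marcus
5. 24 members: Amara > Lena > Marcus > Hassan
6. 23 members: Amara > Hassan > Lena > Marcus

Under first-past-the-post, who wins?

Amara

First-place votes: Amara 84, Marcus 74, Hassan 16, Lena 0.
Amara has the most first-place votes.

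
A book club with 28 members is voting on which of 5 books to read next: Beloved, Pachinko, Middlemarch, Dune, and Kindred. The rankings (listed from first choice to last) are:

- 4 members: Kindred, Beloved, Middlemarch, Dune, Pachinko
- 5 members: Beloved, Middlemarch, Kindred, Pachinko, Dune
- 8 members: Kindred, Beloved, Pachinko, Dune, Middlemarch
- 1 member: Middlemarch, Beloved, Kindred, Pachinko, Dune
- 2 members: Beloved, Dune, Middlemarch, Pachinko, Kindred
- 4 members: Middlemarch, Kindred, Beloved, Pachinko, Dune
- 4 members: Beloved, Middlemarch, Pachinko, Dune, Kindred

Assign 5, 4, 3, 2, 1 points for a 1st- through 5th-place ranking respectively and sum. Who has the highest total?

Beloved: 4·4 + 5·5 + 8·4 + 1·4 + 2·5 + 4·3 + 4·5 = 119
Pachinko: 4·1 + 5·2 + 8·3 + 1·2 + 2·2 + 4·2 + 4·3 = 64
Middlemarch: 4·3 + 5·4 + 8·1 + 1·5 + 2·3 + 4·5 + 4·4 = 87
Dune: 4·2 + 5·1 + 8·2 + 1·1 + 2·4 + 4·1 + 4·2 = 50
Kindred: 4·5 + 5·3 + 8·5 + 1·3 + 2·1 + 4·4 + 4·1 = 100
Beloved has the highest Borda score (119).

Beloved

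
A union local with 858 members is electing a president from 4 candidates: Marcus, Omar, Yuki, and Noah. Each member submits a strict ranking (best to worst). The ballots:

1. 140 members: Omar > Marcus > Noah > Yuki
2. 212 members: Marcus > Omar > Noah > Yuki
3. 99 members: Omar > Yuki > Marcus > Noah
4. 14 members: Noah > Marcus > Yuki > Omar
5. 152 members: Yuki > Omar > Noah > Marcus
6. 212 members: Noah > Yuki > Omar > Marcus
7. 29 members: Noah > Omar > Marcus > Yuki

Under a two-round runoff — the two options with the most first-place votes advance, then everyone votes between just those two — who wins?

Round 1 first-place votes: Marcus 212, Omar 239, Yuki 152, Noah 255.
Noah and Omar advance.
Runoff: Noah is preferred to Omar by 255 voters; Omar by 603.
Omar wins the runoff.

Omar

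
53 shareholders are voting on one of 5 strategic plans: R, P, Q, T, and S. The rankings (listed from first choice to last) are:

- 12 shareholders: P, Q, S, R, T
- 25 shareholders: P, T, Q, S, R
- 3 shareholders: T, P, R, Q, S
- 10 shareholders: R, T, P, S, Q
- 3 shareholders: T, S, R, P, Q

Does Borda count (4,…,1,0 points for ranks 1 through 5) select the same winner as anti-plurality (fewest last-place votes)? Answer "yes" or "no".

yes

Borda — scores: R 64, P 180, Q 89, T 129, S 68. Winner: P.
Anti-plurality — last-place votes: R 25, P 0, Q 13, T 12, S 3. Winner: P.
The two methods agree.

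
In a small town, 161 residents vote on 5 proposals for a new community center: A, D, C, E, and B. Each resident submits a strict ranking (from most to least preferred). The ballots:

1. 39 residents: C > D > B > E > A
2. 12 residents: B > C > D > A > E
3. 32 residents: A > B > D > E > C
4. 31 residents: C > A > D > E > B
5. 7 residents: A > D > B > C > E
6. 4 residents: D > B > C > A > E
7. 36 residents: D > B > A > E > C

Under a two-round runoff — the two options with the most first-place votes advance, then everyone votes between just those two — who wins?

Round 1 first-place votes: A 39, D 40, C 70, E 0, B 12.
C and D advance.
Runoff: C is preferred to D by 82 voters; D by 79.
C wins the runoff.

C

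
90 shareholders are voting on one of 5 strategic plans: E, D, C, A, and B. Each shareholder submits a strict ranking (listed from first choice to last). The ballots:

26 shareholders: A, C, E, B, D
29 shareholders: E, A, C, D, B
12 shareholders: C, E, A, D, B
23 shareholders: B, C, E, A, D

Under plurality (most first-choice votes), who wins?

E

First-place votes: E 29, D 0, C 12, A 26, B 23.
E has the most first-place votes.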